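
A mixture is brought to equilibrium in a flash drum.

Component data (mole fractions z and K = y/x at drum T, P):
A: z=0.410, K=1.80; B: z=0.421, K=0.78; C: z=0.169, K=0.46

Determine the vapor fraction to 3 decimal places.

Let ψ = V/F and solve Σ zᵢ(Kᵢ−1)/(1+ψ(Kᵢ−1)) = 0.
g(0) = ΣzᵢKᵢ − 1 = 0.144 and g(1) = 1 − Σzᵢ/Kᵢ = -0.135, so a root lies in (0, 1).
Iterate (Newton) starting at ψ = 0.5:
  ψ = 0.500: g = 0.0052, g' = -0.252 → ψ = 0.521
Converged at ψ = 0.521.

ψ = 0.521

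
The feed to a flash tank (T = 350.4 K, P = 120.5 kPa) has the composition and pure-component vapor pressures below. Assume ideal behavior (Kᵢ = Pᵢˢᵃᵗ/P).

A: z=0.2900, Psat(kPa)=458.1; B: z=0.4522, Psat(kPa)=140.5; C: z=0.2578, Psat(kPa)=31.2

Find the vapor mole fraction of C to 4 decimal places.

y_C = 0.1259

Raoult's law: Kᵢ = Pᵢˢᵃᵗ/P = Pᵢˢᵃᵗ/120.5.
  K_A = 458.1/120.5 = 3.801660, K_B = 140.5/120.5 = 1.165975, K_C = 31.2/120.5 = 0.258921
Material balance + equilibrium reduce to Σ zᵢ(Kᵢ−1)/(1+V/F(Kᵢ−1)) = 0.
g(0) = ΣzᵢKᵢ − 1 = 0.6965 and g(1) = 1 − Σzᵢ/Kᵢ = -0.4598, so a root lies in (0, 1).
Newton–Raphson from V/F = 0.5:
  V/F = 0.5000: g = 0.10421, g' = -0.7629 → V/F = 0.6366
  V/F = 0.6366: g = -0.00191, g' = -0.8114 → V/F = 0.6342
Converged at V/F = 0.6342.
Compositions from xᵢ = zᵢ/(1+V/F(Kᵢ−1)), yᵢ = Kᵢxᵢ:
  A: x = 0.1044, y = 0.3970
  B: x = 0.4091, y = 0.4770
  C: x = 0.4864, y = 0.1259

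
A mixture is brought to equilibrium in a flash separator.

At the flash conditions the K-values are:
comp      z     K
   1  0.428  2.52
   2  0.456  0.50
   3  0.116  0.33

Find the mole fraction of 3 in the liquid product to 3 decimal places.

x_3 = 0.161

Material balance + equilibrium reduce to Σ zᵢ(Kᵢ−1)/(1+β(Kᵢ−1)) = 0.
g(0) = ΣzᵢKᵢ − 1 = 0.345 and g(1) = 1 − Σzᵢ/Kᵢ = -0.433, so a root lies in (0, 1).
Newton iteration, β⁰ = 0.5:
  β = 0.500: g = -0.0512, g' = -0.640 → β = 0.420
Converged at β = 0.420.
Compositions from xᵢ = zᵢ/(1+β(Kᵢ−1)), yᵢ = Kᵢxᵢ:
  1: x = 0.261, y = 0.658
  2: x = 0.577, y = 0.289
  3: x = 0.161, y = 0.053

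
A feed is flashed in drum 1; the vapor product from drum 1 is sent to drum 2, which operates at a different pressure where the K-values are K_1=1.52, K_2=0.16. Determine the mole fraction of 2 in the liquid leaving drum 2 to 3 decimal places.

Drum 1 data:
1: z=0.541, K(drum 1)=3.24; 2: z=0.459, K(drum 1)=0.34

x_2 (drum 2) = 0.382

Drum 1:
Newton–Raphson from ψ₁ = 0.51:
  ψ₁ = 0.510: g = 0.1090, g' = -1.046 → ψ₁ = 0.614
  ψ₁ = 0.614: g = 0.0006, g' = -1.046 → ψ₁ = 0.615
Converged at ψ₁ = 0.615.
Drum-1 compositions:
  1: x = 0.228, y = 0.737
  2: x = 0.772, y = 0.263
Drum-2 feed = drum-1 vapor: z₂ = (0.7374, 0.2626).
Drum 2:
Let ψ₂ = V/F and solve Σ zᵢ(Kᵢ−1)/(1+ψ₂(Kᵢ−1)) = 0.
Check two-phase: ΣzᵢKᵢ = 1.163 > 1 and Σzᵢ/Kᵢ = 2.126 > 1, so g(0) = 0.163 > 0 and g(1) = -1.126 < 0.
Binary case is linear: z₁(K₁−1)(1+ψ₂(K₂−1)) + z₂(K₂−1)(1+ψ₂(K₁−1)) = 0
⇒ ψ₂ = [z₁(K₁−1)+z₂(K₂−1)] / [−(K₁−1)(K₂−1)] = 0.1628/0.4368 = 0.373
  1: x = 0.618, y = 0.939
  2: x = 0.382, y = 0.061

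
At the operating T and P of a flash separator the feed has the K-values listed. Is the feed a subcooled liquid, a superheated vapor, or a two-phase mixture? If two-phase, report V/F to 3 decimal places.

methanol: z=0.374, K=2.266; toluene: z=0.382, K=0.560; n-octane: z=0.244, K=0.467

ΣzᵢKᵢ = 1.175; Σzᵢ/Kᵢ = 1.370.
Both exceed 1, so a two-phase solution exists.
Let ψ = V/F and solve Σ zᵢ(Kᵢ−1)/(1+ψ(Kᵢ−1)) = 0.
Newton–Raphson from ψ = 0.5:
  ψ = 0.500: g = -0.1028, g' = -0.475 → ψ = 0.284
  ψ = 0.284: g = 0.0032, g' = -0.517 → ψ = 0.290
Converged at ψ = 0.290.

two-phase, V/F = 0.290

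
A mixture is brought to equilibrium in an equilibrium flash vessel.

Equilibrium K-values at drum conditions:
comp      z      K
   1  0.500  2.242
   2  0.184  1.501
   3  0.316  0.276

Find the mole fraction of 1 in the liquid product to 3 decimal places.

Iterate (Newton) starting at ψ = 0.5:
  ψ = 0.500: g = 0.0982, g' = -0.730 → ψ = 0.635
  ψ = 0.635: g = -0.0060, g' = -0.835 → ψ = 0.627
Converged at ψ = 0.627.
Compositions from xᵢ = zᵢ/(1+ψ(Kᵢ−1)), yᵢ = Kᵢxᵢ:
  1: x = 0.281, y = 0.630
  2: x = 0.140, y = 0.210
  3: x = 0.579, y = 0.160

x_1 = 0.281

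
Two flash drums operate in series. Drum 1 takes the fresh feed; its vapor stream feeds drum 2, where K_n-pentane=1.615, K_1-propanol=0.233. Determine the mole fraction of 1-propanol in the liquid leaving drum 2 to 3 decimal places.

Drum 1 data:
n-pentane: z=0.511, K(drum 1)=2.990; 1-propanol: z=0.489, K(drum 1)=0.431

Drum 1:
Newton–Raphson from ψ₁ = 0.5:
  ψ₁ = 0.500: g = 0.1208, g' = -0.818 → ψ₁ = 0.648
  ψ₁ = 0.648: g = 0.0036, g' = -0.783 → ψ₁ = 0.652
Converged at ψ₁ = 0.652.
Drum-1 compositions:
  n-pentane: x = 0.222, y = 0.665
  1-propanol: x = 0.778, y = 0.335
Drum-2 feed = drum-1 vapor: z₂ = (0.6648, 0.3352).
Drum 2:
Let ψ₂ = V/F and solve Σ zᵢ(Kᵢ−1)/(1+ψ₂(Kᵢ−1)) = 0.
Check two-phase: ΣzᵢKᵢ = 1.152 > 1 and Σzᵢ/Kᵢ = 1.850 > 1, so g(0) = 0.152 > 0 and g(1) = -0.850 < 0.
Binary case is linear: z₁(K₁−1)(1+ψ₂(K₂−1)) + z₂(K₂−1)(1+ψ₂(K₁−1)) = 0
⇒ ψ₂ = [z₁(K₁−1)+z₂(K₂−1)] / [−(K₁−1)(K₂−1)] = 0.1518/0.4717 = 0.322
  n-pentane: x = 0.555, y = 0.896
  1-propanol: x = 0.445, y = 0.104

x_1-propanol (drum 2) = 0.445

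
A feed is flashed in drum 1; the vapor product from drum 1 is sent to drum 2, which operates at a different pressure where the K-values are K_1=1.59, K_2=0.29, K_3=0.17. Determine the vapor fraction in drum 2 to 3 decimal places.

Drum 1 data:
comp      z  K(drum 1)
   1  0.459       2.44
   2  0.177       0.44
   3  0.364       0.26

V/F (drum 2) = 0.641

Drum 1:
Let ψ₁ = V/F and solve Σ zᵢ(Kᵢ−1)/(1+ψ₁(Kᵢ−1)) = 0.
g(0) = ΣzᵢKᵢ − 1 = 0.292 and g(1) = 1 − Σzᵢ/Kᵢ = -0.990, so a root lies in (0, 1).
Newton iteration, ψ₁⁰ = 0.5:
  ψ₁ = 0.500: g = -0.1809, g' = -0.931 → ψ₁ = 0.306
  ψ₁ = 0.306: g = -0.0087, g' = -0.873 → ψ₁ = 0.296
Converged at ψ₁ = 0.296.
Drum-1 compositions:
  1: x = 0.322, y = 0.786
  2: x = 0.212, y = 0.093
  3: x = 0.466, y = 0.121
Drum-2 feed = drum-1 vapor: z₂ = (0.7855, 0.0933, 0.1211).
Drum 2:
Newton–Raphson from ψ₂ = 0.5:
  ψ₂ = 0.500: g = 0.0833, g' = -0.520 → ψ₂ = 0.660
  ψ₂ = 0.660: g = -0.0136, g' = -0.717 → ψ₂ = 0.641
Converged at ψ₂ = 0.641.
  1: x = 0.570, y = 0.906
  2: x = 0.171, y = 0.050
  3: x = 0.259, y = 0.044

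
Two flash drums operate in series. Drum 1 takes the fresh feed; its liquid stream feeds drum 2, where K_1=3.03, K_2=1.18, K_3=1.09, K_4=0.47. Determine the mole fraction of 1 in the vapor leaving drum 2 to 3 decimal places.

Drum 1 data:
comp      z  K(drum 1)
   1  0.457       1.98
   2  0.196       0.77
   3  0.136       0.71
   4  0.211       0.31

y_1 (drum 2) = 0.360

Drum 1:
Material balance + equilibrium reduce to Σ zᵢ(Kᵢ−1)/(1+ψ₁(Kᵢ−1)) = 0.
Feasibility: ΣzᵢKᵢ = 1.218, Σzᵢ/Kᵢ = 1.358 — both > 1, two phases present.
Iterate (Newton) starting at ψ₁ = 0.68:
  ψ₁ = 0.680: g = -0.1081, g' = -0.547 → ψ₁ = 0.482
  ψ₁ = 0.482: g = -0.0107, g' = -0.457 → ψ₁ = 0.459
Converged at ψ₁ = 0.459.
Drum-1 compositions:
  1: x = 0.315, y = 0.624
  2: x = 0.219, y = 0.169
  3: x = 0.157, y = 0.111
  4: x = 0.309, y = 0.096
Drum-2 feed = drum-1 liquid: z₂ = (0.3152, 0.2191, 0.1569, 0.3088).
Drum 2:
Newton–Raphson from ψ₂ = 0.5:
  ψ₂ = 0.500: g = 0.1446, g' = -0.488 → ψ₂ = 0.797
  ψ₂ = 0.797: g = 0.0090, g' = -0.456 → ψ₂ = 0.816
Converged at ψ₂ = 0.816.
  1: x = 0.119, y = 0.360
  2: x = 0.191, y = 0.225
  3: x = 0.146, y = 0.159
  4: x = 0.544, y = 0.256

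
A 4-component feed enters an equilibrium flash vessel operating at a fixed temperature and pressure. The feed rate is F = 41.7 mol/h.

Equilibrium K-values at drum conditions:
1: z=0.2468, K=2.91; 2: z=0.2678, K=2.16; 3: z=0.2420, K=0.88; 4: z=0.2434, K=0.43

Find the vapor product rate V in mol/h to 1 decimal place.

Newton iteration, V/F⁰ = 0.53:
  V/F = 0.5300: g = 0.19682, g' = -0.5269 → V/F = 0.9036
  V/F = 0.9036: g = 0.00596, g' = -0.5477 → V/F = 0.9144
Converged at V/F = 0.9144.
Then V = V/F·F = 0.9144·41.7 = 38.1 mol/h and L = F − V = 3.6 mol/h.

V = 38.1 mol/h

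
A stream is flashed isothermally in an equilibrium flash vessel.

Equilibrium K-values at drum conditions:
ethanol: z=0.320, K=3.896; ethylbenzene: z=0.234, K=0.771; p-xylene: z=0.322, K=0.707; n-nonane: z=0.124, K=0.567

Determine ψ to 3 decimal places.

ψ = 0.823

Let ψ = V/F and solve Σ zᵢ(Kᵢ−1)/(1+ψ(Kᵢ−1)) = 0.
Check two-phase: ΣzᵢKᵢ = 1.725 > 1 and Σzᵢ/Kᵢ = 1.060 > 1, so g(0) = 0.725 > 0 and g(1) = -0.060 < 0.
Newton–Raphson from ψ = 0.66:
  ψ = 0.660: g = 0.0630, g' = -0.422 → ψ = 0.809
  ψ = 0.809: g = 0.0050, g' = -0.361 → ψ = 0.823
Converged at ψ = 0.823.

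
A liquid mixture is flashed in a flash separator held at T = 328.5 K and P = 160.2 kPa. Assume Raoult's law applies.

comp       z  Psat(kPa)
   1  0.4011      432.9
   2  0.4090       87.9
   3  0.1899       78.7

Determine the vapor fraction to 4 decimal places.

Raoult's law: Kᵢ = Pᵢˢᵃᵗ/P = Pᵢˢᵃᵗ/160.2.
  K_1 = 432.9/160.2 = 2.702247, K_2 = 87.9/160.2 = 0.548689, K_3 = 78.7/160.2 = 0.491261
Let ψ = V/F and solve Σ zᵢ(Kᵢ−1)/(1+ψ(Kᵢ−1)) = 0.
Feasibility: ΣzᵢKᵢ = 1.4016, Σzᵢ/Kᵢ = 1.2804 — both > 1, two phases present.
Newton–Raphson from ψ = 0.51:
  ψ = 0.5100: g = -0.00475, g' = -0.5632 → ψ = 0.5016
Converged at ψ = 0.5016.

ψ = 0.5016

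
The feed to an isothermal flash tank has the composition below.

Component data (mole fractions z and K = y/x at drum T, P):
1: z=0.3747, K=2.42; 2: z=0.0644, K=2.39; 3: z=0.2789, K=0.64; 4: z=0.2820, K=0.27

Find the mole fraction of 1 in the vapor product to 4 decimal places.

y_1 = 0.5867

Let β = V/F and solve Σ zᵢ(Kᵢ−1)/(1+β(Kᵢ−1)) = 0.
Feasibility: ΣzᵢKᵢ = 1.3153, Σzᵢ/Kᵢ = 1.6620 — both > 1, two phases present.
Newton–Raphson from β = 0.5:
  β = 0.5000: g = -0.08267, g' = -0.7281 → β = 0.3865
  β = 0.3865: g = -0.00162, g' = -0.7080 → β = 0.3842
Converged at β = 0.3842.
Compositions from xᵢ = zᵢ/(1+β(Kᵢ−1)), yᵢ = Kᵢxᵢ:
  1: x = 0.2424, y = 0.5867
  2: x = 0.0420, y = 0.1003
  3: x = 0.3237, y = 0.2071
  4: x = 0.3919, y = 0.1058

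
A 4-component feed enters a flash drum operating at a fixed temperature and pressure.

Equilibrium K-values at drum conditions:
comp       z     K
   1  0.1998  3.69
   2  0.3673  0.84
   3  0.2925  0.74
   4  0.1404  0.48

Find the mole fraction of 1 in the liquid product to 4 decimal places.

Newton iteration, ψ⁰ = 0.5:
  ψ = 0.5000: g = -0.02076, g' = -0.3695 → ψ = 0.4438
  ψ = 0.4438: g = 0.00084, g' = -0.4007 → ψ = 0.4459
Converged at ψ = 0.4459.
Compositions from xᵢ = zᵢ/(1+ψ(Kᵢ−1)), yᵢ = Kᵢxᵢ:
  1: x = 0.0908, y = 0.3352
  2: x = 0.3955, y = 0.3322
  3: x = 0.3309, y = 0.2448
  4: x = 0.1828, y = 0.0877

x_1 = 0.0908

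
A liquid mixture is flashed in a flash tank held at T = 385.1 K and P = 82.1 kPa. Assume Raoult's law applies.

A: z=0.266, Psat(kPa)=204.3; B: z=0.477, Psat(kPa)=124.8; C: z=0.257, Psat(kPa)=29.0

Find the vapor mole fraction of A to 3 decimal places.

y_A = 0.299

Raoult's law: Kᵢ = Pᵢˢᵃᵗ/P = Pᵢˢᵃᵗ/82.1.
  K_A = 204.3/82.1 = 2.48843, K_B = 124.8/82.1 = 1.52010, K_C = 29.0/82.1 = 0.35323
Rachford–Rice: g(ψ) = Σ zᵢ(Kᵢ−1)/(1+ψ(Kᵢ−1)) = 0.
g(0) = ΣzᵢKᵢ − 1 = 0.478 and g(1) = 1 − Σzᵢ/Kᵢ = -0.148, so a root lies in (0, 1).
Newton–Raphson from ψ = 0.5:
  ψ = 0.500: g = 0.1782, g' = -0.510 → ψ = 0.850
  ψ = 0.850: g = -0.0221, g' = -0.707 → ψ = 0.818
  ψ = 0.818: g = -0.0006, g' = -0.668 → ψ = 0.817
Converged at ψ = 0.817.
Compositions from xᵢ = zᵢ/(1+ψ(Kᵢ−1)), yᵢ = Kᵢxᵢ:
  A: x = 0.120, y = 0.299
  B: x = 0.335, y = 0.509
  C: x = 0.545, y = 0.193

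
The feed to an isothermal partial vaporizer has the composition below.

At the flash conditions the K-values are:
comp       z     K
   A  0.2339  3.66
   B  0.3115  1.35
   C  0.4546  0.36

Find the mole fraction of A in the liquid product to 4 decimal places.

Let ψ = V/F and solve Σ zᵢ(Kᵢ−1)/(1+ψ(Kᵢ−1)) = 0.
Feasibility: ΣzᵢKᵢ = 1.4403, Σzᵢ/Kᵢ = 1.5574 — both > 1, two phases present.
Iterate (Newton) starting at ψ = 0.57:
  ψ = 0.5700: g = -0.11988, g' = -0.7494 → ψ = 0.4100
  ψ = 0.4100: g = -0.00153, g' = -0.7501 → ψ = 0.4080
Converged at ψ = 0.4080.
Compositions from xᵢ = zᵢ/(1+ψ(Kᵢ−1)), yᵢ = Kᵢxᵢ:
  A: x = 0.1122, y = 0.4105
  B: x = 0.2726, y = 0.3680
  C: x = 0.6153, y = 0.2215

x_A = 0.1122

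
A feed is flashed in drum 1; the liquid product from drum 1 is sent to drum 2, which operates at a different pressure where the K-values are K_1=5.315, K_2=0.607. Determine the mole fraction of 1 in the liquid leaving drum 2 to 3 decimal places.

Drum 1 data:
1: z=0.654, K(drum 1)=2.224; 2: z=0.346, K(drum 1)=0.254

x_1 (drum 2) = 0.083

Drum 1:
Rachford–Rice: g(ψ₁) = Σ zᵢ(Kᵢ−1)/(1+ψ₁(Kᵢ−1)) = 0.
Feasibility: ΣzᵢKᵢ = 1.542, Σzᵢ/Kᵢ = 1.656 — both > 1, two phases present.
Binary case is linear: z₁(K₁−1)(1+ψ₁(K₂−1)) + z₂(K₂−1)(1+ψ₁(K₁−1)) = 0
⇒ ψ₁ = [z₁(K₁−1)+z₂(K₂−1)] / [−(K₁−1)(K₂−1)] = 0.5424/0.9131 = 0.594
Drum-1 compositions:
  1: x = 0.379, y = 0.842
  2: x = 0.621, y = 0.158
Drum-2 feed = drum-1 liquid: z₂ = (0.3787, 0.6213).
Drum 2:
Material balance + equilibrium reduce to Σ zᵢ(Kᵢ−1)/(1+ψ₂(Kᵢ−1)) = 0.
Check two-phase: ΣzᵢKᵢ = 2.390 > 1 and Σzᵢ/Kᵢ = 1.095 > 1, so g(0) = 1.390 > 0 and g(1) = -0.095 < 0.
Binary case is linear: z₁(K₁−1)(1+ψ₂(K₂−1)) + z₂(K₂−1)(1+ψ₂(K₁−1)) = 0
⇒ ψ₂ = [z₁(K₁−1)+z₂(K₂−1)] / [−(K₁−1)(K₂−1)] = 1.3898/1.6958 = 0.820
  1: x = 0.083, y = 0.444
  2: x = 0.917, y = 0.556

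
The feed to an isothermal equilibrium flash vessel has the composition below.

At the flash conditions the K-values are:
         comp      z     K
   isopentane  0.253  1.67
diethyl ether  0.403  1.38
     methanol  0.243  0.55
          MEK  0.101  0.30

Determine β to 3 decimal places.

β = 0.519

Rachford–Rice: g(β) = Σ zᵢ(Kᵢ−1)/(1+β(Kᵢ−1)) = 0.
Check two-phase: ΣzᵢKᵢ = 1.143 > 1 and Σzᵢ/Kᵢ = 1.222 > 1, so g(0) = 0.143 > 0 and g(1) = -0.222 < 0.
Newton iteration, β⁰ = 0.5:
  β = 0.500: g = 0.0058, g' = -0.304 → β = 0.519
Converged at β = 0.519.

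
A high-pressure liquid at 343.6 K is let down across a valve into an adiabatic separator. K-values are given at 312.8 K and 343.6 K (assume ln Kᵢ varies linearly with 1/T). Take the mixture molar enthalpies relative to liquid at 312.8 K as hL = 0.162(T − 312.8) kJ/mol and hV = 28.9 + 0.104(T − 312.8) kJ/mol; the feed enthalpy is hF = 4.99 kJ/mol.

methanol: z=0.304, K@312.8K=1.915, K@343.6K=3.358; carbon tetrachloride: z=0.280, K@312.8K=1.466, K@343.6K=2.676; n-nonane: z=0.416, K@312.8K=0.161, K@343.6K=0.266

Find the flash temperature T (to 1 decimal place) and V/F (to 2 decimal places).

Adiabatic flash: solve Rachford–Rice at each trial T, then check hF = ψ·hV(T) + (1−ψ)·hL(T).
  T = 312.8 K: K = (1.915, 1.466, 0.161), RR gives ψ = 0.098, H_out = 2.821 kJ/mol
  T = 343.6 K: K = (3.358, 2.676, 0.266), RR gives ψ = 0.588, H_out = 20.922 kJ/mol
  T = 328.2 K: K = (2.569, 2.009, 0.209), RR gives ψ = 0.414, H_out = 14.077 kJ/mol
  T = 320.5 K: K = (2.226, 1.723, 0.184), RR gives ψ = 0.287, H_out = 9.419 kJ/mol
  T = 316.6 K: K = (2.065, 1.589, 0.172), RR gives ψ = 0.202, H_out = 6.418 kJ/mol
  T = 314.7 K: K = (1.989, 1.527, 0.167), RR gives ψ = 0.153, H_out = 4.720 kJ/mol
Linear interpolation between T = 314.7 (H_out = 4.720) and T = 316.6 (H_out = 6.418) on hF = 4.99 gives T ≈ 315.0 K, at which ψ = 0.16.

T = 315.0 K, V/F = 0.16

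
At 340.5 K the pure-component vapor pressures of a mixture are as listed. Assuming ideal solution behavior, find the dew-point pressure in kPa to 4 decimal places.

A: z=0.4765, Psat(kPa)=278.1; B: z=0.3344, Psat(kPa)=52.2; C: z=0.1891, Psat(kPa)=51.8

Pdew = 84.9609 kPa

At the dew point ψ → 1, so Σzᵢ/Kᵢ = 1 with Kᵢ = Pᵢˢᵃᵗ/P ⇒ 1/P = Σzᵢ/Pᵢˢᵃᵗ.
1/P = 0.4765/278.1 + 0.3344/52.2 + 0.1891/51.8 = 0.0117701 ⇒ P = 84.9609 kPa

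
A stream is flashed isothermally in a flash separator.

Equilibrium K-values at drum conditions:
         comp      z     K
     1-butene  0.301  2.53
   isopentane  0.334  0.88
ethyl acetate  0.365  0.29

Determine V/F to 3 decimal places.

Rachford–Rice: g(V/F) = Σ zᵢ(Kᵢ−1)/(1+V/F(Kᵢ−1)) = 0.
Check two-phase: ΣzᵢKᵢ = 1.161 > 1 and Σzᵢ/Kᵢ = 1.757 > 1, so g(0) = 0.161 > 0 and g(1) = -0.757 < 0.
Newton iteration, V/F⁰ = 0.5:
  V/F = 0.500: g = -0.1835, g' = -0.674 → V/F = 0.228
  V/F = 0.228: g = -0.0088, g' = -0.654 → V/F = 0.214
Converged at V/F = 0.214.

V/F = 0.214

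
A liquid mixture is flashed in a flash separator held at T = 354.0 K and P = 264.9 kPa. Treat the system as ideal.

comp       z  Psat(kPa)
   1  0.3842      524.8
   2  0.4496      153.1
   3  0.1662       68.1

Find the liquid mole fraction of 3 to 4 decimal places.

x_3 = 0.1830

Raoult's law: Kᵢ = Pᵢˢᵃᵗ/P = Pᵢˢᵃᵗ/264.9.
  K_1 = 524.8/264.9 = 1.981125, K_2 = 153.1/264.9 = 0.577954, K_3 = 68.1/264.9 = 0.257078
Rachford–Rice: g(ψ) = Σ zᵢ(Kᵢ−1)/(1+ψ(Kᵢ−1)) = 0.
g(0) = ΣzᵢKᵢ − 1 = 0.0637 and g(1) = 1 − Σzᵢ/Kᵢ = -0.6183, so a root lies in (0, 1).
Newton iteration, ψ⁰ = 0.36:
  ψ = 0.3600: g = -0.11374, g' = -0.4843 → ψ = 0.1251
  ψ = 0.1251: g = -0.00072, g' = -0.4941 → ψ = 0.1237
Converged at ψ = 0.1237.
Compositions from xᵢ = zᵢ/(1+ψ(Kᵢ−1)), yᵢ = Kᵢxᵢ:
  1: x = 0.3426, y = 0.6788
  2: x = 0.4744, y = 0.2742
  3: x = 0.1830, y = 0.0470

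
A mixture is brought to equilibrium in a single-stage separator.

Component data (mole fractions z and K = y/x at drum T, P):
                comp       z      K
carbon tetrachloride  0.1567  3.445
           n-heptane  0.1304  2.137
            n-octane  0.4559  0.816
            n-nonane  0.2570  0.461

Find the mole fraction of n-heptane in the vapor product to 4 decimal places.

y_n-heptane = 0.1824

Rachford–Rice: g(V/F) = Σ zᵢ(Kᵢ−1)/(1+V/F(Kᵢ−1)) = 0.
g(0) = ΣzᵢKᵢ − 1 = 0.3090 and g(1) = 1 − Σzᵢ/Kᵢ = -0.2227, so a root lies in (0, 1).
Newton–Raphson from V/F = 0.5:
  V/F = 0.5000: g = -0.01510, g' = -0.4168 → V/F = 0.4638
  V/F = 0.4638: g = 0.00022, g' = -0.4292 → V/F = 0.4643
Converged at V/F = 0.4643.
Compositions from xᵢ = zᵢ/(1+V/F(Kᵢ−1)), yᵢ = Kᵢxᵢ:
  carbon tetrachloride: x = 0.0734, y = 0.2528
  n-heptane: x = 0.0853, y = 0.1824
  n-octane: x = 0.4985, y = 0.4068
  n-nonane: x = 0.3428, y = 0.1580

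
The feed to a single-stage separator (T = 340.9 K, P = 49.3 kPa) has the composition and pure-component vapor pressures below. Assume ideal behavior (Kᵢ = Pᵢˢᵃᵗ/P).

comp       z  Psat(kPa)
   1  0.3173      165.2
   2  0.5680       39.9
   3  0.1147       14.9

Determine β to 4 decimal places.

β = 0.7011

Raoult's law: Kᵢ = Pᵢˢᵃᵗ/P = Pᵢˢᵃᵗ/49.3.
  K_1 = 165.2/49.3 = 3.350913, K_2 = 39.9/49.3 = 0.809331, K_3 = 14.9/49.3 = 0.302231
Rachford–Rice: g(β) = Σ zᵢ(Kᵢ−1)/(1+β(Kᵢ−1)) = 0.
Feasibility: ΣzᵢKᵢ = 1.5576, Σzᵢ/Kᵢ = 1.1760 — both > 1, two phases present.
Newton iteration, β⁰ = 0.47:
  β = 0.4700: g = 0.11633, g' = -0.5444 → β = 0.6837
  β = 0.6837: g = 0.00851, g' = -0.4895 → β = 0.7011
Converged at β = 0.7011.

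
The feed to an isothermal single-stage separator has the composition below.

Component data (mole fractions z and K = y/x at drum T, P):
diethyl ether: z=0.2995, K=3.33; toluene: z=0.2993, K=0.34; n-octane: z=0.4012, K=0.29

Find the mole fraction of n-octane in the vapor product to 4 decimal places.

Newton–Raphson from V/F = 0.5:
  V/F = 0.5000: g = -0.41414, g' = -1.1235 → V/F = 0.1314
  V/F = 0.1314: g = 0.00384, g' = -1.3554 → V/F = 0.1342
Converged at V/F = 0.1342.
Compositions from xᵢ = zᵢ/(1+V/F(Kᵢ−1)), yᵢ = Kᵢxᵢ:
  diethyl ether: x = 0.2282, y = 0.7597
  toluene: x = 0.3284, y = 0.1117
  n-octane: x = 0.4435, y = 0.1286

y_n-octane = 0.1286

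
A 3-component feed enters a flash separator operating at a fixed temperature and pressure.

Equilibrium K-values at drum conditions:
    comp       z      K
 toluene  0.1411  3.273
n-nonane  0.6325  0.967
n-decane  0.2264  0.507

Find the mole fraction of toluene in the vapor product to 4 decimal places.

y_toluene = 0.2342

Material balance + equilibrium reduce to Σ zᵢ(Kᵢ−1)/(1+V/F(Kᵢ−1)) = 0.
g(0) = ΣzᵢKᵢ − 1 = 0.1882 and g(1) = 1 − Σzᵢ/Kᵢ = -0.1437, so a root lies in (0, 1).
Newton iteration, V/F⁰ = 0.5:
  V/F = 0.5000: g = -0.01924, g' = -0.2573 → V/F = 0.4252
  V/F = 0.4252: g = 0.00069, g' = -0.2773 → V/F = 0.4277
Converged at V/F = 0.4278.
Compositions from xᵢ = zᵢ/(1+V/F(Kᵢ−1)), yᵢ = Kᵢxᵢ:
  toluene: x = 0.0715, y = 0.2342
  n-nonane: x = 0.6416, y = 0.6204
  n-decane: x = 0.2869, y = 0.1455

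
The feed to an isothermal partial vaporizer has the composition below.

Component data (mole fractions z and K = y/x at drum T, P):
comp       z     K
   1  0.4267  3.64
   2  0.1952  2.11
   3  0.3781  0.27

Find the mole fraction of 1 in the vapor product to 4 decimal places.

Newton iteration, β⁰ = 0.43:
  β = 0.4300: g = 0.27195, g' = -1.1905 → β = 0.6584
  β = 0.6584: g = 0.00511, g' = -1.2239 → β = 0.6626
Converged at β = 0.6626.
Compositions from xᵢ = zᵢ/(1+β(Kᵢ−1)), yᵢ = Kᵢxᵢ:
  1: x = 0.1552, y = 0.5649
  2: x = 0.1125, y = 0.2373
  3: x = 0.7323, y = 0.1977

y_1 = 0.5649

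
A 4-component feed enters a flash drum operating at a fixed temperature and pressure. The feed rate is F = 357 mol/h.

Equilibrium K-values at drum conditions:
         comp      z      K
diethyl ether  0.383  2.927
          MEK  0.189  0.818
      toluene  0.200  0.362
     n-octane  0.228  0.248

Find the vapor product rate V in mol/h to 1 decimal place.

V = 127.8 mol/h

Material balance + equilibrium reduce to Σ zᵢ(Kᵢ−1)/(1+V/F(Kᵢ−1)) = 0.
Feasibility: ΣzᵢKᵢ = 1.405, Σzᵢ/Kᵢ = 1.834 — both > 1, two phases present.
Iterate (Newton) starting at V/F = 0.5:
  V/F = 0.500: g = -0.1241, g' = -0.883 → V/F = 0.359
  V/F = 0.359: g = -0.0013, g' = -0.883 → V/F = 0.358
Converged at V/F = 0.358.
Then V = V/F·F = 0.3580·357 = 127.8 mol/h and L = F − V = 229.2 mol/h.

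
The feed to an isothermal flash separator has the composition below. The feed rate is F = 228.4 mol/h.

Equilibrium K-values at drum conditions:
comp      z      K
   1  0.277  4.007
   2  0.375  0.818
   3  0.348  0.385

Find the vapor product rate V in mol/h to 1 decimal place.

Iterate (Newton) starting at β = 0.5:
  β = 0.500: g = -0.0514, g' = -0.689 → β = 0.425
  β = 0.425: g = 0.0016, g' = -0.738 → β = 0.428
Converged at β = 0.428.
Then V = β·F = 0.4276·228.4 = 97.7 mol/h and L = F − V = 130.7 mol/h.

V = 97.7 mol/h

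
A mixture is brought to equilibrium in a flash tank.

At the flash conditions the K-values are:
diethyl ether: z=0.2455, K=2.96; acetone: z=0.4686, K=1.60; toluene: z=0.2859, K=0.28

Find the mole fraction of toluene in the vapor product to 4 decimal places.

Rachford–Rice: g(ψ) = Σ zᵢ(Kᵢ−1)/(1+ψ(Kᵢ−1)) = 0.
Check two-phase: ΣzᵢKᵢ = 1.5565 > 1 and Σzᵢ/Kᵢ = 1.3969 > 1, so g(0) = 0.5565 > 0 and g(1) = -0.3969 < 0.
Iterate (Newton) starting at ψ = 0.5:
  ψ = 0.5000: g = 0.13766, g' = -0.7022 → ψ = 0.6960
  ψ = 0.6960: g = -0.01078, g' = -0.8482 → ψ = 0.6833
  ψ = 0.6833: g = -0.00011, g' = -0.8315 → ψ = 0.6832
Converged at ψ = 0.6832.
Compositions from xᵢ = zᵢ/(1+ψ(Kᵢ−1)), yᵢ = Kᵢxᵢ:
  diethyl ether: x = 0.1050, y = 0.3107
  acetone: x = 0.3324, y = 0.5318
  toluene: x = 0.5627, y = 0.1576

y_toluene = 0.1576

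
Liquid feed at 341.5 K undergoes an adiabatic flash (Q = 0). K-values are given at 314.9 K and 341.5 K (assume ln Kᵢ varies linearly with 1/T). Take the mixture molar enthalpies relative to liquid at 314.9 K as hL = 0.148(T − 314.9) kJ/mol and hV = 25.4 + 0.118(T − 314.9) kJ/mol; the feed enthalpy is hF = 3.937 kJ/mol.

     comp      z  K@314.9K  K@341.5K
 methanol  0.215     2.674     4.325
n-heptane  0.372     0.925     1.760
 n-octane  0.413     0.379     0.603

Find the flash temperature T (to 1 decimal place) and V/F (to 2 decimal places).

T = 316.0 K, V/F = 0.15

Adiabatic flash: solve Rachford–Rice at each trial T, then check hF = ψ·hV(T) + (1−ψ)·hL(T).
  T = 314.9 K: K = (2.674, 0.925, 0.379), RR gives ψ = 0.111, H_out = 2.816 kJ/mol
  T = 341.5 K: K = (4.325, 1.760, 0.603), RR gives ψ = 1.000, H_out = 28.539 kJ/mol
  T = 328.2 K: K = (3.434, 1.293, 0.483), RR gives ψ = 0.590, H_out = 16.722 kJ/mol
  T = 321.5 K: K = (3.035, 1.096, 0.428), RR gives ψ = 0.340, H_out = 9.551 kJ/mol
  T = 318.2 K: K = (2.851, 1.008, 0.403), RR gives ψ = 0.223, H_out = 6.140 kJ/mol
  T = 316.5 K: K = (2.759, 0.964, 0.391), RR gives ψ = 0.165, H_out = 4.418 kJ/mol
Linear interpolation between T = 314.9 (H_out = 2.816) and T = 316.5 (H_out = 4.418) on hF = 3.937 gives T ≈ 316.0 K, at which ψ = 0.15.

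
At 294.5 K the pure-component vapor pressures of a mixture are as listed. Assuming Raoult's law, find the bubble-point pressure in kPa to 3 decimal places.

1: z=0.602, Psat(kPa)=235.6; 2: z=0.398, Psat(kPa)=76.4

At the bubble point ψ → 0, so ΣzᵢKᵢ = 1 with Kᵢ = Pᵢˢᵃᵗ/P ⇒ P = ΣzᵢPᵢˢᵃᵗ.
P = 0.602·235.6 + 0.398·76.4 = 172.238 kPa

Pbub = 172.238 kPa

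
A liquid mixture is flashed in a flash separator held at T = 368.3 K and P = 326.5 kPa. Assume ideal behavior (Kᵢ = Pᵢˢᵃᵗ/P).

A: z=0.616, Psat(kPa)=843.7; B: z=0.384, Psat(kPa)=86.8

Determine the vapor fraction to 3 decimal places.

Raoult's law: Kᵢ = Pᵢˢᵃᵗ/P = Pᵢˢᵃᵗ/326.5.
  K_A = 843.7/326.5 = 2.58407, K_B = 86.8/326.5 = 0.26585
Rachford–Rice: g(ψ) = Σ zᵢ(Kᵢ−1)/(1+ψ(Kᵢ−1)) = 0.
Check two-phase: ΣzᵢKᵢ = 1.694 > 1 and Σzᵢ/Kᵢ = 1.683 > 1, so g(0) = 0.694 > 0 and g(1) = -0.683 < 0.
Newton–Raphson from ψ = 0.5:
  ψ = 0.500: g = 0.0991, g' = -0.998 → ψ = 0.599
  ψ = 0.599: g = -0.0028, g' = -1.067 → ψ = 0.597
Converged at ψ = 0.597.

ψ = 0.597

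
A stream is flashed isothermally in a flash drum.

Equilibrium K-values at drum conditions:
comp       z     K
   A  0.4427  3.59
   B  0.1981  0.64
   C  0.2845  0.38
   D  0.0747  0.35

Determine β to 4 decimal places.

β = 0.5971

Let β = V/F and solve Σ zᵢ(Kᵢ−1)/(1+β(Kᵢ−1)) = 0.
Check two-phase: ΣzᵢKᵢ = 1.8503 > 1 and Σzᵢ/Kᵢ = 1.3950 > 1, so g(0) = 0.8503 > 0 and g(1) = -0.3950 < 0.
Iterate (Newton) starting at β = 0.5:
  β = 0.5000: g = 0.08506, g' = -0.9010 → β = 0.5944
  β = 0.5944: g = 0.00231, g' = -0.8601 → β = 0.5971
Converged at β = 0.5971.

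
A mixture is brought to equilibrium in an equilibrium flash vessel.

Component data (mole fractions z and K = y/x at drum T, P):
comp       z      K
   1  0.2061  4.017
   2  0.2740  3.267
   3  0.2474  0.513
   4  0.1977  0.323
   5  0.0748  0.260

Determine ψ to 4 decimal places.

Newton iteration, ψ⁰ = 0.5:
  ψ = 0.5000: g = 0.08957, g' = -1.0203 → ψ = 0.5878
  ψ = 0.5878: g = 0.00144, g' = -0.9962 → ψ = 0.5892
Converged at ψ = 0.5892.

ψ = 0.5892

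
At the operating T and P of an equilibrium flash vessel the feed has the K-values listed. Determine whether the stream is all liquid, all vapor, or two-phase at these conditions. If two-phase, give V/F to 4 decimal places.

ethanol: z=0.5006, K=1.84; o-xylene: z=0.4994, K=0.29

ΣzᵢKᵢ = 1.0659; Σzᵢ/Kᵢ = 1.9941.
Both exceed 1, so a two-phase solution exists.
Let ψ = V/F and solve Σ zᵢ(Kᵢ−1)/(1+ψ(Kᵢ−1)) = 0.
Binary case is linear: z₁(K₁−1)(1+ψ(K₂−1)) + z₂(K₂−1)(1+ψ(K₁−1)) = 0
⇒ ψ = [z₁(K₁−1)+z₂(K₂−1)] / [−(K₁−1)(K₂−1)] = 0.06593/0.59640 = 0.1105

two-phase, V/F = 0.1105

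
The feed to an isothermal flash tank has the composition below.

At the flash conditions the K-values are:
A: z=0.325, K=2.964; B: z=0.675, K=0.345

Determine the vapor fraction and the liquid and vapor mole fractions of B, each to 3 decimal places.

Material balance + equilibrium reduce to Σ zᵢ(Kᵢ−1)/(1+ψ(Kᵢ−1)) = 0.
Check two-phase: ΣzᵢKᵢ = 1.196 > 1 and Σzᵢ/Kᵢ = 2.066 > 1, so g(0) = 0.196 > 0 and g(1) = -1.066 < 0.
Binary case is linear: z₁(K₁−1)(1+ψ(K₂−1)) + z₂(K₂−1)(1+ψ(K₁−1)) = 0
⇒ ψ = [z₁(K₁−1)+z₂(K₂−1)] / [−(K₁−1)(K₂−1)] = 0.1962/1.2864 = 0.152
Compositions from xᵢ = zᵢ/(1+ψ(Kᵢ−1)), yᵢ = Kᵢxᵢ:
  A: x = 0.250, y = 0.741
  B: x = 0.750, y = 0.259

ψ = 0.152, x_B = 0.750, y_B = 0.259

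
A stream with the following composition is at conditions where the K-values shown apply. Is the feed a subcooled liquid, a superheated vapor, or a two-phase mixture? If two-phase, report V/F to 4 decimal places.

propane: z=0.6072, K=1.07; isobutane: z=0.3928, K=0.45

ΣzᵢKᵢ = 0.8265; Σzᵢ/Kᵢ = 1.4404.
Since ΣzᵢKᵢ < 1 the mixture is below its bubble point — single liquid phase.

subcooled liquid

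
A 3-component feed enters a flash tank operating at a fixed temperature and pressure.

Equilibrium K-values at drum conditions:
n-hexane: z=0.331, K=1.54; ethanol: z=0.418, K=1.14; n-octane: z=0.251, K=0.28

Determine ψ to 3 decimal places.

Material balance + equilibrium reduce to Σ zᵢ(Kᵢ−1)/(1+ψ(Kᵢ−1)) = 0.
g(0) = ΣzᵢKᵢ − 1 = 0.057 and g(1) = 1 − Σzᵢ/Kᵢ = -0.478, so a root lies in (0, 1).
Newton iteration, ψ⁰ = 0.5:
  ψ = 0.500: g = -0.0869, g' = -0.385 → ψ = 0.274
  ψ = 0.274: g = -0.0131, g' = -0.283 → ψ = 0.228
  ψ = 0.228: g = -0.0003, g' = -0.270 → ψ = 0.227
Converged at ψ = 0.227.

ψ = 0.227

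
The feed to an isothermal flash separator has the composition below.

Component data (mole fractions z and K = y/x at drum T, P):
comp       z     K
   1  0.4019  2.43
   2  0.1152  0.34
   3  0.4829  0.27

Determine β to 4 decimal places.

Newton iteration, β⁰ = 0.5:
  β = 0.5000: g = -0.33351, g' = -1.0294 → β = 0.1760
  β = 0.1760: g = -0.03137, g' = -0.9276 → β = 0.1422
  β = 0.1422: g = 0.00034, g' = -0.9491 → β = 0.1426
Converged at β = 0.1426.

β = 0.1426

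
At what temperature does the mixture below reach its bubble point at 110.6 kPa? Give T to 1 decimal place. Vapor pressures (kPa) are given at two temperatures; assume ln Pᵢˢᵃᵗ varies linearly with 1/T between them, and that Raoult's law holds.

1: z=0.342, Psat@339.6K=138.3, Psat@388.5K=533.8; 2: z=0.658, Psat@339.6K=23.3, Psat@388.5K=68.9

Bubble-point temperature: ΣzᵢPᵢˢᵃᵗ(T) = P. Interpolate ln Pᵢˢᵃᵗ = aᵢ + bᵢ/T.
  T = 339.6 K: ΣzᵢPᵢˢᵃᵗ = 62.63 kPa
  T = 388.5 K: ΣzᵢPᵢˢᵃᵗ = 227.90 kPa
  T = 364.1 K: ΣzᵢPᵢˢᵃᵗ = 124.74 kPa
  T = 351.9 K: ΣzᵢPᵢˢᵃᵗ = 89.54 kPa
  T = 358.0 K: ΣzᵢPᵢˢᵃᵗ = 105.97 kPa
  T = 361.1 K: ΣzᵢPᵢˢᵃᵗ = 115.20 kPa
  T = 359.6 K: ΣzᵢPᵢˢᵃᵗ = 110.66 kPa
Interpolating between 358.0 K and 359.6 K gives T ≈ 359.6 K.

T = 359.6 K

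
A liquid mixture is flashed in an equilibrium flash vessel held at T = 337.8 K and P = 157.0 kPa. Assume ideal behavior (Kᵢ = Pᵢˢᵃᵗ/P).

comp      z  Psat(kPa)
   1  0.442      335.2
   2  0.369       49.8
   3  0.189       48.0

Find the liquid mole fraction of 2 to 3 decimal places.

x_2 = 0.412

Raoult's law: Kᵢ = Pᵢˢᵃᵗ/P = Pᵢˢᵃᵗ/157.0.
  K_1 = 335.2/157.0 = 2.13503, K_2 = 49.8/157.0 = 0.31720, K_3 = 48.0/157.0 = 0.30573
Rachford–Rice: g(ψ) = Σ zᵢ(Kᵢ−1)/(1+ψ(Kᵢ−1)) = 0.
g(0) = ΣzᵢKᵢ − 1 = 0.119 and g(1) = 1 − Σzᵢ/Kᵢ = -0.989, so a root lies in (0, 1).
Newton iteration, ψ⁰ = 0.5:
  ψ = 0.500: g = -0.2635, g' = -0.842 → ψ = 0.187
  ψ = 0.187: g = -0.0259, g' = -0.734 → ψ = 0.152
Converged at ψ = 0.152.
Compositions from xᵢ = zᵢ/(1+ψ(Kᵢ−1)), yᵢ = Kᵢxᵢ:
  1: x = 0.377, y = 0.805
  2: x = 0.412, y = 0.131
  3: x = 0.211, y = 0.065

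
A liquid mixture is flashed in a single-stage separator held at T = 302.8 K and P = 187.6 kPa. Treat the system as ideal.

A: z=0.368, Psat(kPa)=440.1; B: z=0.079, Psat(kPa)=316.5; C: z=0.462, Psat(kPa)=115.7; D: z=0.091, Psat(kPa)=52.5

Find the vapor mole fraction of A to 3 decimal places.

y_A = 0.503

Raoult's law: Kᵢ = Pᵢˢᵃᵗ/P = Pᵢˢᵃᵗ/187.6.
  K_A = 440.1/187.6 = 2.34595, K_B = 316.5/187.6 = 1.68710, K_C = 115.7/187.6 = 0.61674, K_D = 52.5/187.6 = 0.27985
Material balance + equilibrium reduce to Σ zᵢ(Kᵢ−1)/(1+β(Kᵢ−1)) = 0.
Feasibility: ΣzᵢKᵢ = 1.307, Σzᵢ/Kᵢ = 1.278 — both > 1, two phases present.
Iterate (Newton) starting at β = 0.5:
  β = 0.500: g = 0.0150, g' = -0.478 → β = 0.531
Converged at β = 0.531.
Compositions from xᵢ = zᵢ/(1+β(Kᵢ−1)), yᵢ = Kᵢxᵢ:
  A: x = 0.215, y = 0.503
  B: x = 0.058, y = 0.098
  C: x = 0.580, y = 0.358
  D: x = 0.147, y = 0.041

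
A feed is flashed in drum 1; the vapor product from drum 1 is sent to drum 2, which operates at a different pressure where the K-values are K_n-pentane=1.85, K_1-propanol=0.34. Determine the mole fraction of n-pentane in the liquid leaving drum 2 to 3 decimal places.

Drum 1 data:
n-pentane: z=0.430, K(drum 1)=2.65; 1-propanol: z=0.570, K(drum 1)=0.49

Drum 1:
Material balance + equilibrium reduce to Σ zᵢ(Kᵢ−1)/(1+ψ₁(Kᵢ−1)) = 0.
Feasibility: ΣzᵢKᵢ = 1.419, Σzᵢ/Kᵢ = 1.326 — both > 1, two phases present.
Newton–Raphson from ψ₁ = 0.64:
  ψ₁ = 0.640: g = -0.0865, g' = -0.604 → ψ₁ = 0.497
  ψ₁ = 0.497: g = 0.0006, g' = -0.619 → ψ₁ = 0.498
Converged at ψ₁ = 0.498.
Drum-1 compositions:
  n-pentane: x = 0.236, y = 0.626
  1-propanol: x = 0.764, y = 0.374
Drum-2 feed = drum-1 vapor: z₂ = (0.6257, 0.3743).
Drum 2:
Rachford–Rice: g(ψ₂) = Σ zᵢ(Kᵢ−1)/(1+ψ₂(Kᵢ−1)) = 0.
Feasibility: ΣzᵢKᵢ = 1.285, Σzᵢ/Kᵢ = 1.439 — both > 1, two phases present.
Newton iteration, ψ₂⁰ = 0.5:
  ψ₂ = 0.500: g = 0.0045, g' = -0.586 → ψ₂ = 0.508
Converged at ψ₂ = 0.508.
  n-pentane: x = 0.437, y = 0.809
  1-propanol: x = 0.563, y = 0.191

x_n-pentane (drum 2) = 0.437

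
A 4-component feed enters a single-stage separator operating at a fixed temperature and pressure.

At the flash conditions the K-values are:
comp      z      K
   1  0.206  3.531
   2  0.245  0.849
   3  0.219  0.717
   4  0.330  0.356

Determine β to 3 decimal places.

Rachford–Rice: g(β) = Σ zᵢ(Kᵢ−1)/(1+β(Kᵢ−1)) = 0.
Check two-phase: ΣzᵢKᵢ = 1.210 > 1 and Σzᵢ/Kᵢ = 1.579 > 1, so g(0) = 0.210 > 0 and g(1) = -0.579 < 0.
Newton iteration, β⁰ = 0.4:
  β = 0.400: g = -0.1364, g' = -0.603 → β = 0.174
  β = 0.174: g = 0.0197, g' = -0.836 → β = 0.197
  β = 0.197: g = 0.0005, g' = -0.792 → β = 0.198
Converged at β = 0.198.

β = 0.198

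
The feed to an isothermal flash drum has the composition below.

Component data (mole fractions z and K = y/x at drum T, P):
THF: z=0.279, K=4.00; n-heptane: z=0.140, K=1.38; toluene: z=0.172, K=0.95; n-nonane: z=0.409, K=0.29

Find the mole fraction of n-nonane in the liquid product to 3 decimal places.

Rachford–Rice: g(ψ) = Σ zᵢ(Kᵢ−1)/(1+ψ(Kᵢ−1)) = 0.
g(0) = ΣzᵢKᵢ − 1 = 0.591 and g(1) = 1 − Σzᵢ/Kᵢ = -0.763, so a root lies in (0, 1).
Newton iteration, ψ⁰ = 0.5:
  ψ = 0.500: g = -0.0795, g' = -0.912 → ψ = 0.413
Converged at ψ = 0.413.
Compositions from xᵢ = zᵢ/(1+ψ(Kᵢ−1)), yᵢ = Kᵢxᵢ:
  THF: x = 0.125, y = 0.498
  n-heptane: x = 0.121, y = 0.167
  toluene: x = 0.176, y = 0.167
  n-nonane: x = 0.579, y = 0.168

x_n-nonane = 0.579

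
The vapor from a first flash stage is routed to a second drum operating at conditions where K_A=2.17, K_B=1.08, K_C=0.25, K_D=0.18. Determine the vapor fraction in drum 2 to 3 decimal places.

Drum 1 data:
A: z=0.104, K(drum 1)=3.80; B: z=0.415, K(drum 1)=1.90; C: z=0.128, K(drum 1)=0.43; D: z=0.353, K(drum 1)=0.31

V/F (drum 2) = 0.260

Drum 1:
Rachford–Rice: g(ψ₁) = Σ zᵢ(Kᵢ−1)/(1+ψ₁(Kᵢ−1)) = 0.
Feasibility: ΣzᵢKᵢ = 1.348, Σzᵢ/Kᵢ = 1.682 — both > 1, two phases present.
Newton–Raphson from ψ₁ = 0.5:
  ψ₁ = 0.500: g = -0.0950, g' = -0.775 → ψ₁ = 0.377
  ψ₁ = 0.377: g = -0.0019, g' = -0.755 → ψ₁ = 0.375
Converged at ψ₁ = 0.375.
Drum-1 compositions:
  A: x = 0.051, y = 0.193
  B: x = 0.310, y = 0.590
  C: x = 0.163, y = 0.070
  D: x = 0.476, y = 0.148
Drum-2 feed = drum-1 vapor: z₂ = (0.1928, 0.5896, 0.0700, 0.1476).
Drum 2:
Material balance + equilibrium reduce to Σ zᵢ(Kᵢ−1)/(1+ψ₂(Kᵢ−1)) = 0.
Check two-phase: ΣzᵢKᵢ = 1.099 > 1 and Σzᵢ/Kᵢ = 1.735 > 1, so g(0) = 0.099 > 0 and g(1) = -0.735 < 0.
Iterate (Newton) starting at ψ₂ = 0.5:
  ψ₂ = 0.500: g = -0.1015, g' = -0.494 → ψ₂ = 0.295
  ψ₂ = 0.295: g = -0.0132, g' = -0.387 → ψ₂ = 0.261
  ψ₂ = 0.261: g = -0.0001, g' = -0.380 → ψ₂ = 0.260
Converged at ψ₂ = 0.260.
  A: x = 0.148, y = 0.321
  B: x = 0.578, y = 0.624
  C: x = 0.087, y = 0.022
  D: x = 0.188, y = 0.034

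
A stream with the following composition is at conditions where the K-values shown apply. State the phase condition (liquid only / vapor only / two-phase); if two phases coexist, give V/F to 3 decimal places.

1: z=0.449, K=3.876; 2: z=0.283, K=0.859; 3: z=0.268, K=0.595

vapor only

ΣzᵢKᵢ = 2.143; Σzᵢ/Kᵢ = 0.896.
Since Σzᵢ/Kᵢ < 1 the mixture is above its dew point — single vapor phase.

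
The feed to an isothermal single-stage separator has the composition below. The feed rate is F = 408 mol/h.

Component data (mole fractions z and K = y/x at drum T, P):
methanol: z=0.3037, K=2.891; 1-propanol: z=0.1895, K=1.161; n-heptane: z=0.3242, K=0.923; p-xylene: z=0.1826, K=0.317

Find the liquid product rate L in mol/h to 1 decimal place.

L = 115.2 mol/h

Material balance + equilibrium reduce to Σ zᵢ(Kᵢ−1)/(1+V/F(Kᵢ−1)) = 0.
g(0) = ΣzᵢKᵢ − 1 = 0.4551 and g(1) = 1 − Σzᵢ/Kᵢ = -0.1955, so a root lies in (0, 1).
Newton iteration, V/F⁰ = 0.48:
  V/F = 0.4800: g = 0.11790, g' = -0.4933 → V/F = 0.7190
  V/F = 0.7190: g = -0.00077, g' = -0.5300 → V/F = 0.7176
Converged at V/F = 0.7176.
Then V = V/F·F = 0.7176·408 = 292.8 mol/h and L = F − V = 115.2 mol/h.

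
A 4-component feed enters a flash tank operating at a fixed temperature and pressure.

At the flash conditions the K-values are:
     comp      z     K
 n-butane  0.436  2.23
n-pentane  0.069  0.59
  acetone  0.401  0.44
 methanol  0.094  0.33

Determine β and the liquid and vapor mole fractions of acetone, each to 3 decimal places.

β = 0.318, x_acetone = 0.488, y_acetone = 0.215

Let β = V/F and solve Σ zᵢ(Kᵢ−1)/(1+β(Kᵢ−1)) = 0.
Check two-phase: ΣzᵢKᵢ = 1.220 > 1 and Σzᵢ/Kᵢ = 1.509 > 1, so g(0) = 0.220 > 0 and g(1) = -0.509 < 0.
Newton–Raphson from β = 0.41:
  β = 0.410: g = -0.0558, g' = -0.600 → β = 0.317
  β = 0.317: g = 0.0003, g' = -0.611 → β = 0.318
Converged at β = 0.318.
Compositions from xᵢ = zᵢ/(1+β(Kᵢ−1)), yᵢ = Kᵢxᵢ:
  n-butane: x = 0.314, y = 0.699
  n-pentane: x = 0.079, y = 0.047
  acetone: x = 0.488, y = 0.215
  methanol: x = 0.119, y = 0.039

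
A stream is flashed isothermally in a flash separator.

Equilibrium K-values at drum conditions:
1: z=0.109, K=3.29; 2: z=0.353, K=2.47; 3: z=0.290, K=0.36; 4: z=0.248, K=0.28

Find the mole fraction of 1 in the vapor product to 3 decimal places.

y_1 = 0.198

Let ψ = V/F and solve Σ zᵢ(Kᵢ−1)/(1+ψ(Kᵢ−1)) = 0.
g(0) = ΣzᵢKᵢ − 1 = 0.404 and g(1) = 1 − Σzᵢ/Kᵢ = -0.867, so a root lies in (0, 1).
Iterate (Newton) starting at ψ = 0.61:
  ψ = 0.610: g = -0.2451, g' = -1.040 → ψ = 0.374
  ψ = 0.374: g = -0.0193, g' = -0.929 → ψ = 0.353
  ψ = 0.353: g = 0.0000, g' = -0.935 → ψ = 0.354
Converged at ψ = 0.354.
Compositions from xᵢ = zᵢ/(1+ψ(Kᵢ−1)), yᵢ = Kᵢxᵢ:
  1: x = 0.060, y = 0.198
  2: x = 0.232, y = 0.574
  3: x = 0.375, y = 0.135
  4: x = 0.333, y = 0.093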